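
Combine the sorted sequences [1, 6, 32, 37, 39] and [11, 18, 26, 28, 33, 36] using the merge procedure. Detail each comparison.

Merging process:

Compare 1 vs 11: take 1 from left. Merged: [1]
Compare 6 vs 11: take 6 from left. Merged: [1, 6]
Compare 32 vs 11: take 11 from right. Merged: [1, 6, 11]
Compare 32 vs 18: take 18 from right. Merged: [1, 6, 11, 18]
Compare 32 vs 26: take 26 from right. Merged: [1, 6, 11, 18, 26]
Compare 32 vs 28: take 28 from right. Merged: [1, 6, 11, 18, 26, 28]
Compare 32 vs 33: take 32 from left. Merged: [1, 6, 11, 18, 26, 28, 32]
Compare 37 vs 33: take 33 from right. Merged: [1, 6, 11, 18, 26, 28, 32, 33]
Compare 37 vs 36: take 36 from right. Merged: [1, 6, 11, 18, 26, 28, 32, 33, 36]
Append remaining from left: [37, 39]. Merged: [1, 6, 11, 18, 26, 28, 32, 33, 36, 37, 39]

Final merged array: [1, 6, 11, 18, 26, 28, 32, 33, 36, 37, 39]
Total comparisons: 9

The merged array is [1, 6, 11, 18, 26, 28, 32, 33, 36, 37, 39], requiring 9 comparisons. The merge step runs in O(n) time where n is the total number of elements.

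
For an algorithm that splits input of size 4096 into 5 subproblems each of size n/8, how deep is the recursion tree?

For divide and conquer with division factor 8:

Problem sizes at each level:
Level 0: 4096
Level 1: 512
Level 2: 64
Level 3: 8
Level 4: 1

The root is level 0 and the size-1 base case is level 4 (the tree spans levels 0 through 4, i.e. 5 levels counting the root), so the depth is the number of divisions: log_8(4096) = 4

The recursion tree depth is log_8(4096) = 4. At each level, the problem size is divided by 8, so it takes 4 divisions to reduce to a base case of size 1. The algorithm makes 5 recursive calls at each level.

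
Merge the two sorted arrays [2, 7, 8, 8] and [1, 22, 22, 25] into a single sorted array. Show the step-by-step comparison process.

Merging process:

Compare 2 vs 1: take 1 from right. Merged: [1]
Compare 2 vs 22: take 2 from left. Merged: [1, 2]
Compare 7 vs 22: take 7 from left. Merged: [1, 2, 7]
Compare 8 vs 22: take 8 from left. Merged: [1, 2, 7, 8]
Compare 8 vs 22: take 8 from left. Merged: [1, 2, 7, 8, 8]
Append remaining from right: [22, 22, 25]. Merged: [1, 2, 7, 8, 8, 22, 22, 25]

Final merged array: [1, 2, 7, 8, 8, 22, 22, 25]
Total comparisons: 5

The merged array is [1, 2, 7, 8, 8, 22, 22, 25], requiring 5 comparisons. The merge step runs in O(n) time where n is the total number of elements.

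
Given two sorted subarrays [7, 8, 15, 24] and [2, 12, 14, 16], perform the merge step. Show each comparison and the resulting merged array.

Merging process:

Compare 7 vs 2: take 2 from right. Merged: [2]
Compare 7 vs 12: take 7 from left. Merged: [2, 7]
Compare 8 vs 12: take 8 from left. Merged: [2, 7, 8]
Compare 15 vs 12: take 12 from right. Merged: [2, 7, 8, 12]
Compare 15 vs 14: take 14 from right. Merged: [2, 7, 8, 12, 14]
Compare 15 vs 16: take 15 from left. Merged: [2, 7, 8, 12, 14, 15]
Compare 24 vs 16: take 16 from right. Merged: [2, 7, 8, 12, 14, 15, 16]
Append remaining from left: [24]. Merged: [2, 7, 8, 12, 14, 15, 16, 24]

Final merged array: [2, 7, 8, 12, 14, 15, 16, 24]
Total comparisons: 7

The merged array is [2, 7, 8, 12, 14, 15, 16, 24], requiring 7 comparisons. The merge step runs in O(n) time where n is the total number of elements.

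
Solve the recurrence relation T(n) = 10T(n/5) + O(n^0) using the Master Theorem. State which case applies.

Master Theorem for T(n) = 10T(n/5) + O(n^0):

a = 10, b = 5, c = 0
log_b(a) = log_5(10) = 1.4307

Case 1: c = 0 < log_5(10) = 1.4307
T(n) = O(n^(log_5 10))

For T(n) = 10T(n/5) + O(n^0): log_5(10) = 1.4307. This is Case 1 of the Master Theorem (c < log_b(a), work dominated by leaves), giving O(n^(log_5 10)).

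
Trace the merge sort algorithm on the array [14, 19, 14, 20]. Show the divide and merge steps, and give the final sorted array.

Merge sort trace:

Split: [14, 19, 14, 20] -> [14, 19] and [14, 20]
  Split: [14, 19] -> [14] and [19]
  Merge: [14] + [19] -> [14, 19]
  Split: [14, 20] -> [14] and [20]
  Merge: [14] + [20] -> [14, 20]
Merge: [14, 19] + [14, 20] -> [14, 14, 19, 20]

Final sorted array: [14, 14, 19, 20]

The merge sort proceeds by recursively splitting the array and merging sorted halves.
After all merges, the sorted array is [14, 14, 19, 20].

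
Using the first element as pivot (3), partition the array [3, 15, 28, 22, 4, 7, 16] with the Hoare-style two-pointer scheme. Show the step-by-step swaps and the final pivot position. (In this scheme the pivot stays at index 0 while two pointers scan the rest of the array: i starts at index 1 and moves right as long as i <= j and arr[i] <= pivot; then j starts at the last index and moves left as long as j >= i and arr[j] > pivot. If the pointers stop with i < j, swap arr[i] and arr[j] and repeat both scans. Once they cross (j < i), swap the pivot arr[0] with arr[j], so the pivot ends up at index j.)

Hoare-style two-pointer partition with pivot = 3:

Initial array: [3, 15, 28, 22, 4, 7, 16]

Pointers start at i = 1, j = 6.
i ends at 1, j ends at 0: the pointers have crossed (j < i), so scanning stops.

j = 0, so swapping arr[0] with arr[j] leaves the pivot at position 0: [3, 15, 28, 22, 4, 7, 16]
Pivot position: 0

After partitioning with pivot 3, the array becomes [3, 15, 28, 22, 4, 7, 16]. The pivot is placed at index 0. All elements to the left of the pivot are <= 3, and all elements to the right are > 3.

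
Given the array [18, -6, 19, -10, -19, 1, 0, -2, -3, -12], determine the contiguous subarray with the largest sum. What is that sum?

Using Kadane's algorithm on [18, -6, 19, -10, -19, 1, 0, -2, -3, -12]:

Scanning through the array:
Position 1 (value -6): max_ending_here = 12, max_so_far = 18
Position 2 (value 19): max_ending_here = 31, max_so_far = 31
Position 3 (value -10): max_ending_here = 21, max_so_far = 31
Position 4 (value -19): max_ending_here = 2, max_so_far = 31
Position 5 (value 1): max_ending_here = 3, max_so_far = 31
Position 6 (value 0): max_ending_here = 3, max_so_far = 31
Position 7 (value -2): max_ending_here = 1, max_so_far = 31
Position 8 (value -3): max_ending_here = -2, max_so_far = 31
Position 9 (value -12): max_ending_here = -12, max_so_far = 31

Maximum subarray: [18, -6, 19]
Maximum sum: 31

The maximum subarray is [18, -6, 19] with sum 31. This subarray runs from index 0 to index 2.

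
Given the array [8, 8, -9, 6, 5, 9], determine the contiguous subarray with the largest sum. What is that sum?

Using Kadane's algorithm on [8, 8, -9, 6, 5, 9]:

Scanning through the array:
Position 1 (value 8): max_ending_here = 16, max_so_far = 16
Position 2 (value -9): max_ending_here = 7, max_so_far = 16
Position 3 (value 6): max_ending_here = 13, max_so_far = 16
Position 4 (value 5): max_ending_here = 18, max_so_far = 18
Position 5 (value 9): max_ending_here = 27, max_so_far = 27

Maximum subarray: [8, 8, -9, 6, 5, 9]
Maximum sum: 27

The maximum subarray is [8, 8, -9, 6, 5, 9] with sum 27. This subarray runs from index 0 to index 5.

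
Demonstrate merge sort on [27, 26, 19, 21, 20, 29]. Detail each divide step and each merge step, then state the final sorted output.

Merge sort trace:

Split: [27, 26, 19, 21, 20, 29] -> [27, 26, 19] and [21, 20, 29]
  Split: [27, 26, 19] -> [27] and [26, 19]
    Split: [26, 19] -> [26] and [19]
    Merge: [26] + [19] -> [19, 26]
  Merge: [27] + [19, 26] -> [19, 26, 27]
  Split: [21, 20, 29] -> [21] and [20, 29]
    Split: [20, 29] -> [20] and [29]
    Merge: [20] + [29] -> [20, 29]
  Merge: [21] + [20, 29] -> [20, 21, 29]
Merge: [19, 26, 27] + [20, 21, 29] -> [19, 20, 21, 26, 27, 29]

Final sorted array: [19, 20, 21, 26, 27, 29]

The merge sort proceeds by recursively splitting the array and merging sorted halves.
After all merges, the sorted array is [19, 20, 21, 26, 27, 29].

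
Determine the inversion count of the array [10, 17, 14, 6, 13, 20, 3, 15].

Finding inversions in [10, 17, 14, 6, 13, 20, 3, 15]:

(0, 3): arr[0]=10 > arr[3]=6
(0, 6): arr[0]=10 > arr[6]=3
(1, 2): arr[1]=17 > arr[2]=14
(1, 3): arr[1]=17 > arr[3]=6
(1, 4): arr[1]=17 > arr[4]=13
(1, 6): arr[1]=17 > arr[6]=3
(1, 7): arr[1]=17 > arr[7]=15
(2, 3): arr[2]=14 > arr[3]=6
(2, 4): arr[2]=14 > arr[4]=13
(2, 6): arr[2]=14 > arr[6]=3
(3, 6): arr[3]=6 > arr[6]=3
(4, 6): arr[4]=13 > arr[6]=3
(5, 6): arr[5]=20 > arr[6]=3
(5, 7): arr[5]=20 > arr[7]=15

Total inversions: 14

The array has 14 inversion(s): (0,3), (0,6), (1,2), (1,3), (1,4), (1,6), (1,7), (2,3), (2,4), (2,6), (3,6), (4,6), (5,6), (5,7). Each pair (i,j) satisfies i < j and arr[i] > arr[j].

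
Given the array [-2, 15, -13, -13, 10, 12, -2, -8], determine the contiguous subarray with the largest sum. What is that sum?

Using Kadane's algorithm on [-2, 15, -13, -13, 10, 12, -2, -8]:

Scanning through the array:
Position 1 (value 15): max_ending_here = 15, max_so_far = 15
Position 2 (value -13): max_ending_here = 2, max_so_far = 15
Position 3 (value -13): max_ending_here = -11, max_so_far = 15
Position 4 (value 10): max_ending_here = 10, max_so_far = 15
Position 5 (value 12): max_ending_here = 22, max_so_far = 22
Position 6 (value -2): max_ending_here = 20, max_so_far = 22
Position 7 (value -8): max_ending_here = 12, max_so_far = 22

Maximum subarray: [10, 12]
Maximum sum: 22

The maximum subarray is [10, 12] with sum 22. This subarray runs from index 4 to index 5.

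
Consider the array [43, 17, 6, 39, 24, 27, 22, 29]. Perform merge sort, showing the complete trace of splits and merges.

Merge sort trace:

Split: [43, 17, 6, 39, 24, 27, 22, 29] -> [43, 17, 6, 39] and [24, 27, 22, 29]
  Split: [43, 17, 6, 39] -> [43, 17] and [6, 39]
    Split: [43, 17] -> [43] and [17]
    Merge: [43] + [17] -> [17, 43]
    Split: [6, 39] -> [6] and [39]
    Merge: [6] + [39] -> [6, 39]
  Merge: [17, 43] + [6, 39] -> [6, 17, 39, 43]
  Split: [24, 27, 22, 29] -> [24, 27] and [22, 29]
    Split: [24, 27] -> [24] and [27]
    Merge: [24] + [27] -> [24, 27]
    Split: [22, 29] -> [22] and [29]
    Merge: [22] + [29] -> [22, 29]
  Merge: [24, 27] + [22, 29] -> [22, 24, 27, 29]
Merge: [6, 17, 39, 43] + [22, 24, 27, 29] -> [6, 17, 22, 24, 27, 29, 39, 43]

Final sorted array: [6, 17, 22, 24, 27, 29, 39, 43]

The merge sort proceeds by recursively splitting the array and merging sorted halves.
After all merges, the sorted array is [6, 17, 22, 24, 27, 29, 39, 43].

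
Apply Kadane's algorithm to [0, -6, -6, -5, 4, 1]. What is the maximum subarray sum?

Using Kadane's algorithm on [0, -6, -6, -5, 4, 1]:

Scanning through the array:
Position 1 (value -6): max_ending_here = -6, max_so_far = 0
Position 2 (value -6): max_ending_here = -6, max_so_far = 0
Position 3 (value -5): max_ending_here = -5, max_so_far = 0
Position 4 (value 4): max_ending_here = 4, max_so_far = 4
Position 5 (value 1): max_ending_here = 5, max_so_far = 5

Maximum subarray: [4, 1]
Maximum sum: 5

The maximum subarray is [4, 1] with sum 5. This subarray runs from index 4 to index 5.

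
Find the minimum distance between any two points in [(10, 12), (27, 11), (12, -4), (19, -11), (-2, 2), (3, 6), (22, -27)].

Computing all pairwise distances among 7 points:

d((10, 12), (27, 11)) = 17.0294
d((10, 12), (12, -4)) = 16.1245
d((10, 12), (19, -11)) = 24.6982
d((10, 12), (-2, 2)) = 15.6205
d((10, 12), (3, 6)) = 9.2195
d((10, 12), (22, -27)) = 40.8044
d((27, 11), (12, -4)) = 21.2132
d((27, 11), (19, -11)) = 23.4094
d((27, 11), (-2, 2)) = 30.3645
d((27, 11), (3, 6)) = 24.5153
d((27, 11), (22, -27)) = 38.3275
d((12, -4), (19, -11)) = 9.8995
d((12, -4), (-2, 2)) = 15.2315
d((12, -4), (3, 6)) = 13.4536
d((12, -4), (22, -27)) = 25.0799
d((19, -11), (-2, 2)) = 24.6982
d((19, -11), (3, 6)) = 23.3452
d((19, -11), (22, -27)) = 16.2788
d((-2, 2), (3, 6)) = 6.4031 <-- minimum
d((-2, 2), (22, -27)) = 37.6431
d((3, 6), (22, -27)) = 38.0789

Closest pair: (-2, 2) and (3, 6) with distance 6.4031

The closest pair is (-2, 2) and (3, 6) with Euclidean distance 6.4031. For 7 points, brute-force pairwise comparison is shown above. For large n, the divide-and-conquer algorithm (sort by x, recurse on halves, check the dividing strip) achieves O(n log n).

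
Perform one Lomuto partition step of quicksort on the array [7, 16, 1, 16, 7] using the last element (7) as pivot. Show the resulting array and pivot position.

Lomuto partition with pivot = 7:

Initial array: [7, 16, 1, 16, 7]

arr[0]=7 <= 7: swap with position 0, array becomes [7, 16, 1, 16, 7]
arr[1]=16 > 7: no swap
arr[2]=1 <= 7: swap with position 1, array becomes [7, 1, 16, 16, 7]
arr[3]=16 > 7: no swap

Place pivot at position 2: [7, 1, 7, 16, 16]
Pivot position: 2

After partitioning with pivot 7, the array becomes [7, 1, 7, 16, 16]. The pivot is placed at index 2. All elements to the left of the pivot are <= 7, and all elements to the right are > 7.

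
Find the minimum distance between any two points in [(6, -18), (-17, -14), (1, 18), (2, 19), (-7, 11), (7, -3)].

Computing all pairwise distances among 6 points:

d((6, -18), (-17, -14)) = 23.3452
d((6, -18), (1, 18)) = 36.3456
d((6, -18), (2, 19)) = 37.2156
d((6, -18), (-7, 11)) = 31.7805
d((6, -18), (7, -3)) = 15.0333
d((-17, -14), (1, 18)) = 36.7151
d((-17, -14), (2, 19)) = 38.0789
d((-17, -14), (-7, 11)) = 26.9258
d((-17, -14), (7, -3)) = 26.4008
d((1, 18), (2, 19)) = 1.4142 <-- minimum
d((1, 18), (-7, 11)) = 10.6301
d((1, 18), (7, -3)) = 21.8403
d((2, 19), (-7, 11)) = 12.0416
d((2, 19), (7, -3)) = 22.561
d((-7, 11), (7, -3)) = 19.799

Closest pair: (1, 18) and (2, 19) with distance 1.4142

The closest pair is (1, 18) and (2, 19) with Euclidean distance 1.4142. For 6 points, brute-force pairwise comparison is shown above. For large n, the divide-and-conquer algorithm (sort by x, recurse on halves, check the dividing strip) achieves O(n log n).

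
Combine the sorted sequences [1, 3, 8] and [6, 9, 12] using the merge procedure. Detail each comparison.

Merging process:

Compare 1 vs 6: take 1 from left. Merged: [1]
Compare 3 vs 6: take 3 from left. Merged: [1, 3]
Compare 8 vs 6: take 6 from right. Merged: [1, 3, 6]
Compare 8 vs 9: take 8 from left. Merged: [1, 3, 6, 8]
Append remaining from right: [9, 12]. Merged: [1, 3, 6, 8, 9, 12]

Final merged array: [1, 3, 6, 8, 9, 12]
Total comparisons: 4

The merged array is [1, 3, 6, 8, 9, 12], requiring 4 comparisons. The merge step runs in O(n) time where n is the total number of elements.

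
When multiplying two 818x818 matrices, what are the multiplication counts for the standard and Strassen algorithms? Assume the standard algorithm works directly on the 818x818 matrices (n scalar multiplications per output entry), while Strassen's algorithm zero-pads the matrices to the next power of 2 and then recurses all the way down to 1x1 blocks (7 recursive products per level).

Matrix multiplication for 818x818 matrices:

Strassen's algorithm requires power-of-2 dimensions. Pad 818x818 to 1024x1024 (next power of 2).

Standard algorithm: 818^3 = 547343432 multiplications
Strassen's algorithm: 7^(log2(1024)) = 7^10 = 282475249 multiplications
Savings: 547343432 - 282475249 = 264868183 multiplications

Standard: 547343432 multiplications (818^3). Strassen: 282475249 multiplications (7^10, after padding to 1024x1024). Strassen reduces 8 recursive multiplications to 7 at each level.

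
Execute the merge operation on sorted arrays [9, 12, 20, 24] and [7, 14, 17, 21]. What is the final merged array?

Merging process:

Compare 9 vs 7: take 7 from right. Merged: [7]
Compare 9 vs 14: take 9 from left. Merged: [7, 9]
Compare 12 vs 14: take 12 from left. Merged: [7, 9, 12]
Compare 20 vs 14: take 14 from right. Merged: [7, 9, 12, 14]
Compare 20 vs 17: take 17 from right. Merged: [7, 9, 12, 14, 17]
Compare 20 vs 21: take 20 from left. Merged: [7, 9, 12, 14, 17, 20]
Compare 24 vs 21: take 21 from right. Merged: [7, 9, 12, 14, 17, 20, 21]
Append remaining from left: [24]. Merged: [7, 9, 12, 14, 17, 20, 21, 24]

Final merged array: [7, 9, 12, 14, 17, 20, 21, 24]
Total comparisons: 7

The merged array is [7, 9, 12, 14, 17, 20, 21, 24], requiring 7 comparisons. The merge step runs in O(n) time where n is the total number of elements.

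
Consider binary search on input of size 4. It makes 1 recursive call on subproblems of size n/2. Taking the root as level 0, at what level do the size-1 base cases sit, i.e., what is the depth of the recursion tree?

For divide and conquer with division factor 2:

Problem sizes at each level:
Level 0: 4
Level 1: 2
Level 2: 1

The root is level 0 and the size-1 base case is level 2 (the tree spans levels 0 through 2, i.e. 3 levels counting the root), so the depth is the number of divisions: log_2(4) = 2

The recursion tree depth is log_2(4) = 2. At each level, the problem size is divided by 2, so it takes 2 divisions to reduce to a base case of size 1. The algorithm makes 1 recursive call at each level.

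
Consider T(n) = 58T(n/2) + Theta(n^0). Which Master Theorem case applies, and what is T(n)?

Master Theorem for T(n) = 58T(n/2) + O(n^0):

a = 58, b = 2, c = 0
log_b(a) = log_2(58) = 5.8580

Case 1: c = 0 < log_2(58) = 5.8580
T(n) = O(n^(log_2 58))

For T(n) = 58T(n/2) + O(n^0): log_2(58) = 5.8580. This is Case 1 of the Master Theorem (c < log_b(a), work dominated by leaves), giving O(n^(log_2 58)).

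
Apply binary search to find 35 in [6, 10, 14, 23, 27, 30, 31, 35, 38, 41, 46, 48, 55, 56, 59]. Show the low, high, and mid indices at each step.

Binary search for 35 in [6, 10, 14, 23, 27, 30, 31, 35, 38, 41, 46, 48, 55, 56, 59]:

lo=0, hi=14, mid=7, arr[mid]=35 -> Found target at index 7!

Binary search finds 35 at index 7 after 1 comparisons. The search repeatedly halves the search space by comparing with the middle element.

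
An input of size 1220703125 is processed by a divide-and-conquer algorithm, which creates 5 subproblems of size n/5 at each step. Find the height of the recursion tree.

For divide and conquer with division factor 5:

Problem sizes at each level:
Level 0: 1220703125
Level 1: 244140625
Level 2: 48828125
Level 3: 9765625
Level 4: 1953125
Level 5: 390625
Level 6: 78125
Level 7: 15625
Level 8: 3125
Level 9: 625
Level 10: 125
Level 11: 25
Level 12: 5
Level 13: 1

The root is level 0 and the size-1 base case is level 13 (the tree spans levels 0 through 13, i.e. 14 levels counting the root), so the depth is the number of divisions: log_5(1220703125) = 13

The recursion tree depth is log_5(1220703125) = 13. At each level, the problem size is divided by 5, so it takes 13 divisions to reduce to a base case of size 1. The algorithm makes 5 recursive calls at each level.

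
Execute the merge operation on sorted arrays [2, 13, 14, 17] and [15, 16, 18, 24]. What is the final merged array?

Merging process:

Compare 2 vs 15: take 2 from left. Merged: [2]
Compare 13 vs 15: take 13 from left. Merged: [2, 13]
Compare 14 vs 15: take 14 from left. Merged: [2, 13, 14]
Compare 17 vs 15: take 15 from right. Merged: [2, 13, 14, 15]
Compare 17 vs 16: take 16 from right. Merged: [2, 13, 14, 15, 16]
Compare 17 vs 18: take 17 from left. Merged: [2, 13, 14, 15, 16, 17]
Append remaining from right: [18, 24]. Merged: [2, 13, 14, 15, 16, 17, 18, 24]

Final merged array: [2, 13, 14, 15, 16, 17, 18, 24]
Total comparisons: 6

The merged array is [2, 13, 14, 15, 16, 17, 18, 24], requiring 6 comparisons. The merge step runs in O(n) time where n is the total number of elements.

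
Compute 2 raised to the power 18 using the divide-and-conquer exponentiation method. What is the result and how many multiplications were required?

Computing 2^18 by squaring (build up from 2^1; each line after the first costs one multiplication):

2^1 = 2
2^2 = (2^1)^2 = 2^2 = 4
2^4 = (2^2)^2 = 4^2 = 16
2^8 = (2^4)^2 = 16^2 = 256
2^9 = 2 * 2^8 = 2 * 256 = 512
2^18 = (2^9)^2 = 512^2 = 262144

Result: 262144
Multiplications needed: 5 (5 lines after 2^1)

2^18 = 262144. Using exponentiation by squaring, this requires 5 multiplications. The key idea: if the exponent is even, square the half-power; if odd, multiply by the base once.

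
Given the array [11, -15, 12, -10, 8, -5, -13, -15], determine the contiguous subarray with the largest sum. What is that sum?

Using Kadane's algorithm on [11, -15, 12, -10, 8, -5, -13, -15]:

Scanning through the array:
Position 1 (value -15): max_ending_here = -4, max_so_far = 11
Position 2 (value 12): max_ending_here = 12, max_so_far = 12
Position 3 (value -10): max_ending_here = 2, max_so_far = 12
Position 4 (value 8): max_ending_here = 10, max_so_far = 12
Position 5 (value -5): max_ending_here = 5, max_so_far = 12
Position 6 (value -13): max_ending_here = -8, max_so_far = 12
Position 7 (value -15): max_ending_here = -15, max_so_far = 12

Maximum subarray: [12]
Maximum sum: 12

The maximum subarray is [12] with sum 12. This subarray runs from index 2 to index 2.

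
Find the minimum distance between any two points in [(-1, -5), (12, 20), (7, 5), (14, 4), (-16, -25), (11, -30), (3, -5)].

Computing all pairwise distances among 7 points:

d((-1, -5), (12, 20)) = 28.178
d((-1, -5), (7, 5)) = 12.8062
d((-1, -5), (14, 4)) = 17.4929
d((-1, -5), (-16, -25)) = 25.0
d((-1, -5), (11, -30)) = 27.7308
d((-1, -5), (3, -5)) = 4.0 <-- minimum
d((12, 20), (7, 5)) = 15.8114
d((12, 20), (14, 4)) = 16.1245
d((12, 20), (-16, -25)) = 53.0
d((12, 20), (11, -30)) = 50.01
d((12, 20), (3, -5)) = 26.5707
d((7, 5), (14, 4)) = 7.0711
d((7, 5), (-16, -25)) = 37.8021
d((7, 5), (11, -30)) = 35.2278
d((7, 5), (3, -5)) = 10.7703
d((14, 4), (-16, -25)) = 41.7253
d((14, 4), (11, -30)) = 34.1321
d((14, 4), (3, -5)) = 14.2127
d((-16, -25), (11, -30)) = 27.4591
d((-16, -25), (3, -5)) = 27.5862
d((11, -30), (3, -5)) = 26.2488

Closest pair: (-1, -5) and (3, -5) with distance 4.0

The closest pair is (-1, -5) and (3, -5) with Euclidean distance 4.0. For 7 points, brute-force pairwise comparison is shown above. For large n, the divide-and-conquer algorithm (sort by x, recurse on halves, check the dividing strip) achieves O(n log n).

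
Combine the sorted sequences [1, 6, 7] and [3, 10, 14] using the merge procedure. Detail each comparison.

Merging process:

Compare 1 vs 3: take 1 from left. Merged: [1]
Compare 6 vs 3: take 3 from right. Merged: [1, 3]
Compare 6 vs 10: take 6 from left. Merged: [1, 3, 6]
Compare 7 vs 10: take 7 from left. Merged: [1, 3, 6, 7]
Append remaining from right: [10, 14]. Merged: [1, 3, 6, 7, 10, 14]

Final merged array: [1, 3, 6, 7, 10, 14]
Total comparisons: 4

The merged array is [1, 3, 6, 7, 10, 14], requiring 4 comparisons. The merge step runs in O(n) time where n is the total number of elements.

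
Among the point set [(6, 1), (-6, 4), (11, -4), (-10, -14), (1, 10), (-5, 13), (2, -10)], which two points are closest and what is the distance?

Computing all pairwise distances among 7 points:

d((6, 1), (-6, 4)) = 12.3693
d((6, 1), (11, -4)) = 7.0711
d((6, 1), (-10, -14)) = 21.9317
d((6, 1), (1, 10)) = 10.2956
d((6, 1), (-5, 13)) = 16.2788
d((6, 1), (2, -10)) = 11.7047
d((-6, 4), (11, -4)) = 18.7883
d((-6, 4), (-10, -14)) = 18.4391
d((-6, 4), (1, 10)) = 9.2195
d((-6, 4), (-5, 13)) = 9.0554
d((-6, 4), (2, -10)) = 16.1245
d((11, -4), (-10, -14)) = 23.2594
d((11, -4), (1, 10)) = 17.2047
d((11, -4), (-5, 13)) = 23.3452
d((11, -4), (2, -10)) = 10.8167
d((-10, -14), (1, 10)) = 26.4008
d((-10, -14), (-5, 13)) = 27.4591
d((-10, -14), (2, -10)) = 12.6491
d((1, 10), (-5, 13)) = 6.7082 <-- minimum
d((1, 10), (2, -10)) = 20.025
d((-5, 13), (2, -10)) = 24.0416

Closest pair: (1, 10) and (-5, 13) with distance 6.7082

The closest pair is (1, 10) and (-5, 13) with Euclidean distance 6.7082. For 7 points, brute-force pairwise comparison is shown above. For large n, the divide-and-conquer algorithm (sort by x, recurse on halves, check the dividing strip) achieves O(n log n).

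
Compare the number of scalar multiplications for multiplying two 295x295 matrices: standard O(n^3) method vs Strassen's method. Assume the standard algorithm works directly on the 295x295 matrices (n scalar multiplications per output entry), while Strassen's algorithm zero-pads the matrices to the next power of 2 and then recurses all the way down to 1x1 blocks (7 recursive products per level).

Matrix multiplication for 295x295 matrices:

Strassen's algorithm requires power-of-2 dimensions. Pad 295x295 to 512x512 (next power of 2).

Standard algorithm: 295^3 = 25672375 multiplications
Strassen's algorithm: 7^(log2(512)) = 7^9 = 40353607 multiplications
Difference: 25672375 - 40353607 = -14681232 (Strassen uses MORE here due to padding overhead — for small or just-over-power-of-2 n, padding can outweigh the per-level savings)

Standard: 25672375 multiplications (295^3). Strassen: 40353607 multiplications (7^9, after padding to 512x512). Strassen reduces 8 recursive multiplications to 7 at each level.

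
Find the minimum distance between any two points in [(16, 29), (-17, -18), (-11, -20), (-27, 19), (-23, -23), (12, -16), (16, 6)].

Computing all pairwise distances among 7 points:

d((16, 29), (-17, -18)) = 57.4282
d((16, 29), (-11, -20)) = 55.9464
d((16, 29), (-27, 19)) = 44.1475
d((16, 29), (-23, -23)) = 65.0
d((16, 29), (12, -16)) = 45.1774
d((16, 29), (16, 6)) = 23.0
d((-17, -18), (-11, -20)) = 6.3246 <-- minimum
d((-17, -18), (-27, 19)) = 38.3275
d((-17, -18), (-23, -23)) = 7.8102
d((-17, -18), (12, -16)) = 29.0689
d((-17, -18), (16, 6)) = 40.8044
d((-11, -20), (-27, 19)) = 42.1545
d((-11, -20), (-23, -23)) = 12.3693
d((-11, -20), (12, -16)) = 23.3452
d((-11, -20), (16, 6)) = 37.4833
d((-27, 19), (-23, -23)) = 42.19
d((-27, 19), (12, -16)) = 52.4023
d((-27, 19), (16, 6)) = 44.9222
d((-23, -23), (12, -16)) = 35.6931
d((-23, -23), (16, 6)) = 48.6004
d((12, -16), (16, 6)) = 22.3607

Closest pair: (-17, -18) and (-11, -20) with distance 6.3246

The closest pair is (-17, -18) and (-11, -20) with Euclidean distance 6.3246. For 7 points, brute-force pairwise comparison is shown above. For large n, the divide-and-conquer algorithm (sort by x, recurse on halves, check the dividing strip) achieves O(n log n).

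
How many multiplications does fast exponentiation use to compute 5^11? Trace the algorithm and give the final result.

Computing 5^11 by squaring (build up from 5^1; each line after the first costs one multiplication):

5^1 = 5
5^2 = (5^1)^2 = 5^2 = 25
5^4 = (5^2)^2 = 25^2 = 625
5^5 = 5 * 5^4 = 5 * 625 = 3125
5^10 = (5^5)^2 = 3125^2 = 9765625
5^11 = 5 * 5^10 = 5 * 9765625 = 48828125

Result: 48828125
Multiplications needed: 5 (5 lines after 5^1)

5^11 = 48828125. Using exponentiation by squaring, this requires 5 multiplications. The key idea: if the exponent is even, square the half-power; if odd, multiply by the base once.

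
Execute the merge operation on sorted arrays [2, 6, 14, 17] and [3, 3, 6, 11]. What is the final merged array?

Merging process:

Compare 2 vs 3: take 2 from left. Merged: [2]
Compare 6 vs 3: take 3 from right. Merged: [2, 3]
Compare 6 vs 3: take 3 from right. Merged: [2, 3, 3]
Compare 6 vs 6: take 6 from left. Merged: [2, 3, 3, 6]
Compare 14 vs 6: take 6 from right. Merged: [2, 3, 3, 6, 6]
Compare 14 vs 11: take 11 from right. Merged: [2, 3, 3, 6, 6, 11]
Append remaining from left: [14, 17]. Merged: [2, 3, 3, 6, 6, 11, 14, 17]

Final merged array: [2, 3, 3, 6, 6, 11, 14, 17]
Total comparisons: 6

The merged array is [2, 3, 3, 6, 6, 11, 14, 17], requiring 6 comparisons. The merge step runs in O(n) time where n is the total number of elements.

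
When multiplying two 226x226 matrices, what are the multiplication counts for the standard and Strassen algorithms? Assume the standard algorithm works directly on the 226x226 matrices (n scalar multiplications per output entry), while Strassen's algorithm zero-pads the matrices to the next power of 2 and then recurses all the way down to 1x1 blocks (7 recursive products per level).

Matrix multiplication for 226x226 matrices:

Strassen's algorithm requires power-of-2 dimensions. Pad 226x226 to 256x256 (next power of 2).

Standard algorithm: 226^3 = 11543176 multiplications
Strassen's algorithm: 7^(log2(256)) = 7^8 = 5764801 multiplications
Savings: 11543176 - 5764801 = 5778375 multiplications

Standard: 11543176 multiplications (226^3). Strassen: 5764801 multiplications (7^8, after padding to 256x256). Strassen reduces 8 recursive multiplications to 7 at each level.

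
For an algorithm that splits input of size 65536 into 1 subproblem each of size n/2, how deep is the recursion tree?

For divide and conquer with division factor 2:

Problem sizes at each level:
Level 0: 65536
Level 1: 32768
Level 2: 16384
Level 3: 8192
Level 4: 4096
Level 5: 2048
Level 6: 1024
Level 7: 512
Level 8: 256
Level 9: 128
Level 10: 64
Level 11: 32
Level 12: 16
Level 13: 8
Level 14: 4
Level 15: 2
Level 16: 1

The root is level 0 and the size-1 base case is level 16 (the tree spans levels 0 through 16, i.e. 17 levels counting the root), so the depth is the number of divisions: log_2(65536) = 16

The recursion tree depth is log_2(65536) = 16. At each level, the problem size is divided by 2, so it takes 16 divisions to reduce to a base case of size 1. The algorithm makes 1 recursive call at each level.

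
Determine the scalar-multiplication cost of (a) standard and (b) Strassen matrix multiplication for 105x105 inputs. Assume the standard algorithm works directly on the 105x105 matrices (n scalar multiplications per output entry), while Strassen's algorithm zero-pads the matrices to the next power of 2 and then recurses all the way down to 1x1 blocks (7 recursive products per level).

Matrix multiplication for 105x105 matrices:

Strassen's algorithm requires power-of-2 dimensions. Pad 105x105 to 128x128 (next power of 2).

Standard algorithm: 105^3 = 1157625 multiplications
Strassen's algorithm: 7^(log2(128)) = 7^7 = 823543 multiplications
Savings: 1157625 - 823543 = 334082 multiplications

Standard: 1157625 multiplications (105^3). Strassen: 823543 multiplications (7^7, after padding to 128x128). Strassen reduces 8 recursive multiplications to 7 at each level.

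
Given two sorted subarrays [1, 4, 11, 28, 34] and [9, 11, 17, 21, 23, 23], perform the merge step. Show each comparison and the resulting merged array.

Merging process:

Compare 1 vs 9: take 1 from left. Merged: [1]
Compare 4 vs 9: take 4 from left. Merged: [1, 4]
Compare 11 vs 9: take 9 from right. Merged: [1, 4, 9]
Compare 11 vs 11: take 11 from left. Merged: [1, 4, 9, 11]
Compare 28 vs 11: take 11 from right. Merged: [1, 4, 9, 11, 11]
Compare 28 vs 17: take 17 from right. Merged: [1, 4, 9, 11, 11, 17]
Compare 28 vs 21: take 21 from right. Merged: [1, 4, 9, 11, 11, 17, 21]
Compare 28 vs 23: take 23 from right. Merged: [1, 4, 9, 11, 11, 17, 21, 23]
Compare 28 vs 23: take 23 from right. Merged: [1, 4, 9, 11, 11, 17, 21, 23, 23]
Append remaining from left: [28, 34]. Merged: [1, 4, 9, 11, 11, 17, 21, 23, 23, 28, 34]

Final merged array: [1, 4, 9, 11, 11, 17, 21, 23, 23, 28, 34]
Total comparisons: 9

The merged array is [1, 4, 9, 11, 11, 17, 21, 23, 23, 28, 34], requiring 9 comparisons. The merge step runs in O(n) time where n is the total number of elements.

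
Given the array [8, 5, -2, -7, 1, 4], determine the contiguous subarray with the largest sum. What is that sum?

Using Kadane's algorithm on [8, 5, -2, -7, 1, 4]:

Scanning through the array:
Position 1 (value 5): max_ending_here = 13, max_so_far = 13
Position 2 (value -2): max_ending_here = 11, max_so_far = 13
Position 3 (value -7): max_ending_here = 4, max_so_far = 13
Position 4 (value 1): max_ending_here = 5, max_so_far = 13
Position 5 (value 4): max_ending_here = 9, max_so_far = 13

Maximum subarray: [8, 5]
Maximum sum: 13

The maximum subarray is [8, 5] with sum 13. This subarray runs from index 0 to index 1.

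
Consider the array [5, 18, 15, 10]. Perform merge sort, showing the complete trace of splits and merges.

Merge sort trace:

Split: [5, 18, 15, 10] -> [5, 18] and [15, 10]
  Split: [5, 18] -> [5] and [18]
  Merge: [5] + [18] -> [5, 18]
  Split: [15, 10] -> [15] and [10]
  Merge: [15] + [10] -> [10, 15]
Merge: [5, 18] + [10, 15] -> [5, 10, 15, 18]

Final sorted array: [5, 10, 15, 18]

The merge sort proceeds by recursively splitting the array and merging sorted halves.
After all merges, the sorted array is [5, 10, 15, 18].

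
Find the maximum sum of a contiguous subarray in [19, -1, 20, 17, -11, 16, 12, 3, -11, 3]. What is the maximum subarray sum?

Using Kadane's algorithm on [19, -1, 20, 17, -11, 16, 12, 3, -11, 3]:

Scanning through the array:
Position 1 (value -1): max_ending_here = 18, max_so_far = 19
Position 2 (value 20): max_ending_here = 38, max_so_far = 38
Position 3 (value 17): max_ending_here = 55, max_so_far = 55
Position 4 (value -11): max_ending_here = 44, max_so_far = 55
Position 5 (value 16): max_ending_here = 60, max_so_far = 60
Position 6 (value 12): max_ending_here = 72, max_so_far = 72
Position 7 (value 3): max_ending_here = 75, max_so_far = 75
Position 8 (value -11): max_ending_here = 64, max_so_far = 75
Position 9 (value 3): max_ending_here = 67, max_so_far = 75

Maximum subarray: [19, -1, 20, 17, -11, 16, 12, 3]
Maximum sum: 75

The maximum subarray is [19, -1, 20, 17, -11, 16, 12, 3] with sum 75. This subarray runs from index 0 to index 7.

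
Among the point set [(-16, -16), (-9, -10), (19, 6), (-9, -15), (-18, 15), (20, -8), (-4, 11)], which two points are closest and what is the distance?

Computing all pairwise distances among 7 points:

d((-16, -16), (-9, -10)) = 9.2195
d((-16, -16), (19, 6)) = 41.3401
d((-16, -16), (-9, -15)) = 7.0711
d((-16, -16), (-18, 15)) = 31.0644
d((-16, -16), (20, -8)) = 36.8782
d((-16, -16), (-4, 11)) = 29.5466
d((-9, -10), (19, 6)) = 32.249
d((-9, -10), (-9, -15)) = 5.0 <-- minimum
d((-9, -10), (-18, 15)) = 26.5707
d((-9, -10), (20, -8)) = 29.0689
d((-9, -10), (-4, 11)) = 21.587
d((19, 6), (-9, -15)) = 35.0
d((19, 6), (-18, 15)) = 38.0789
d((19, 6), (20, -8)) = 14.0357
d((19, 6), (-4, 11)) = 23.5372
d((-9, -15), (-18, 15)) = 31.3209
d((-9, -15), (20, -8)) = 29.8329
d((-9, -15), (-4, 11)) = 26.4764
d((-18, 15), (20, -8)) = 44.4185
d((-18, 15), (-4, 11)) = 14.5602
d((20, -8), (-4, 11)) = 30.6105

Closest pair: (-9, -10) and (-9, -15) with distance 5.0

The closest pair is (-9, -10) and (-9, -15) with Euclidean distance 5.0. For 7 points, brute-force pairwise comparison is shown above. For large n, the divide-and-conquer algorithm (sort by x, recurse on halves, check the dividing strip) achieves O(n log n).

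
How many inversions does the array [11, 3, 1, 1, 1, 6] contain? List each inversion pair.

Finding inversions in [11, 3, 1, 1, 1, 6]:

(0, 1): arr[0]=11 > arr[1]=3
(0, 2): arr[0]=11 > arr[2]=1
(0, 3): arr[0]=11 > arr[3]=1
(0, 4): arr[0]=11 > arr[4]=1
(0, 5): arr[0]=11 > arr[5]=6
(1, 2): arr[1]=3 > arr[2]=1
(1, 3): arr[1]=3 > arr[3]=1
(1, 4): arr[1]=3 > arr[4]=1

Total inversions: 8

The array has 8 inversion(s): (0,1), (0,2), (0,3), (0,4), (0,5), (1,2), (1,3), (1,4). Each pair (i,j) satisfies i < j and arr[i] > arr[j].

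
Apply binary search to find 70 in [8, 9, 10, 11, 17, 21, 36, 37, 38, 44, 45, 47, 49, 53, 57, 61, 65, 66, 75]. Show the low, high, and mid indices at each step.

Binary search for 70 in [8, 9, 10, 11, 17, 21, 36, 37, 38, 44, 45, 47, 49, 53, 57, 61, 65, 66, 75]:

lo=0, hi=18, mid=9, arr[mid]=44 -> 44 < 70, search right half
lo=10, hi=18, mid=14, arr[mid]=57 -> 57 < 70, search right half
lo=15, hi=18, mid=16, arr[mid]=65 -> 65 < 70, search right half
lo=17, hi=18, mid=17, arr[mid]=66 -> 66 < 70, search right half
lo=18, hi=18, mid=18, arr[mid]=75 -> 75 > 70, search left half
lo=18 > hi=17, target 70 not found

Binary search determines that 70 is not in the array after 5 comparisons. The search space was exhausted without finding the target.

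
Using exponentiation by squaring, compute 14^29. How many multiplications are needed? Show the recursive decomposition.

Computing 14^29 by squaring (build up from 14^1; each line after the first costs one multiplication):

14^1 = 14
14^2 = (14^1)^2 = 14^2 = 196
14^3 = 14 * 14^2 = 14 * 196 = 2744
14^6 = (14^3)^2 = 2744^2 = 7529536
14^7 = 14 * 14^6 = 14 * 7529536 = 105413504
14^14 = (14^7)^2 = 105413504^2 = 11112006825558016
14^28 = (14^14)^2 = 11112006825558016^2 = 123476695691247935826229781856256
14^29 = 14 * 14^28 = 14 * 123476695691247935826229781856256 = 1728673739677471101567216945987584

Result: 1728673739677471101567216945987584
Multiplications needed: 7 (7 lines after 14^1)

14^29 = 1728673739677471101567216945987584. Using exponentiation by squaring, this requires 7 multiplications. The key idea: if the exponent is even, square the half-power; if odd, multiply by the base once.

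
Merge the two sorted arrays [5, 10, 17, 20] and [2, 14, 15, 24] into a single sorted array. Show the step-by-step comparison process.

Merging process:

Compare 5 vs 2: take 2 from right. Merged: [2]
Compare 5 vs 14: take 5 from left. Merged: [2, 5]
Compare 10 vs 14: take 10 from left. Merged: [2, 5, 10]
Compare 17 vs 14: take 14 from right. Merged: [2, 5, 10, 14]
Compare 17 vs 15: take 15 from right. Merged: [2, 5, 10, 14, 15]
Compare 17 vs 24: take 17 from left. Merged: [2, 5, 10, 14, 15, 17]
Compare 20 vs 24: take 20 from left. Merged: [2, 5, 10, 14, 15, 17, 20]
Append remaining from right: [24]. Merged: [2, 5, 10, 14, 15, 17, 20, 24]

Final merged array: [2, 5, 10, 14, 15, 17, 20, 24]
Total comparisons: 7

The merged array is [2, 5, 10, 14, 15, 17, 20, 24], requiring 7 comparisons. The merge step runs in O(n) time where n is the total number of elements.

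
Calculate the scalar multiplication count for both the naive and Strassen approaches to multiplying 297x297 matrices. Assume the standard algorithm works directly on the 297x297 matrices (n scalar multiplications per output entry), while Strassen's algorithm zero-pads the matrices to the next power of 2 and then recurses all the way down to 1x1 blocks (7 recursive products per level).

Matrix multiplication for 297x297 matrices:

Strassen's algorithm requires power-of-2 dimensions. Pad 297x297 to 512x512 (next power of 2).

Standard algorithm: 297^3 = 26198073 multiplications
Strassen's algorithm: 7^(log2(512)) = 7^9 = 40353607 multiplications
Difference: 26198073 - 40353607 = -14155534 (Strassen uses MORE here due to padding overhead — for small or just-over-power-of-2 n, padding can outweigh the per-level savings)

Standard: 26198073 multiplications (297^3). Strassen: 40353607 multiplications (7^9, after padding to 512x512). Strassen reduces 8 recursive multiplications to 7 at each level.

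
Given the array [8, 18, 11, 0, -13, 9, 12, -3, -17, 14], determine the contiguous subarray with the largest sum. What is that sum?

Using Kadane's algorithm on [8, 18, 11, 0, -13, 9, 12, -3, -17, 14]:

Scanning through the array:
Position 1 (value 18): max_ending_here = 26, max_so_far = 26
Position 2 (value 11): max_ending_here = 37, max_so_far = 37
Position 3 (value 0): max_ending_here = 37, max_so_far = 37
Position 4 (value -13): max_ending_here = 24, max_so_far = 37
Position 5 (value 9): max_ending_here = 33, max_so_far = 37
Position 6 (value 12): max_ending_here = 45, max_so_far = 45
Position 7 (value -3): max_ending_here = 42, max_so_far = 45
Position 8 (value -17): max_ending_here = 25, max_so_far = 45
Position 9 (value 14): max_ending_here = 39, max_so_far = 45

Maximum subarray: [8, 18, 11, 0, -13, 9, 12]
Maximum sum: 45

The maximum subarray is [8, 18, 11, 0, -13, 9, 12] with sum 45. This subarray runs from index 0 to index 6.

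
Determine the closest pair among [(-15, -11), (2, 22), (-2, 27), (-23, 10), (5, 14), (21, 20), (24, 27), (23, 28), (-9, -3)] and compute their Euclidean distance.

Computing all pairwise distances among 9 points:

d((-15, -11), (2, 22)) = 37.1214
d((-15, -11), (-2, 27)) = 40.1622
d((-15, -11), (-23, 10)) = 22.4722
d((-15, -11), (5, 14)) = 32.0156
d((-15, -11), (21, 20)) = 47.5079
d((-15, -11), (24, 27)) = 54.4518
d((-15, -11), (23, 28)) = 54.4518
d((-15, -11), (-9, -3)) = 10.0
d((2, 22), (-2, 27)) = 6.4031
d((2, 22), (-23, 10)) = 27.7308
d((2, 22), (5, 14)) = 8.544
d((2, 22), (21, 20)) = 19.105
d((2, 22), (24, 27)) = 22.561
d((2, 22), (23, 28)) = 21.8403
d((2, 22), (-9, -3)) = 27.313
d((-2, 27), (-23, 10)) = 27.0185
d((-2, 27), (5, 14)) = 14.7648
d((-2, 27), (21, 20)) = 24.0416
d((-2, 27), (24, 27)) = 26.0
d((-2, 27), (23, 28)) = 25.02
d((-2, 27), (-9, -3)) = 30.8058
d((-23, 10), (5, 14)) = 28.2843
d((-23, 10), (21, 20)) = 45.1221
d((-23, 10), (24, 27)) = 49.98
d((-23, 10), (23, 28)) = 49.3964
d((-23, 10), (-9, -3)) = 19.105
d((5, 14), (21, 20)) = 17.088
d((5, 14), (24, 27)) = 23.0217
d((5, 14), (23, 28)) = 22.8035
d((5, 14), (-9, -3)) = 22.0227
d((21, 20), (24, 27)) = 7.6158
d((21, 20), (23, 28)) = 8.2462
d((21, 20), (-9, -3)) = 37.8021
d((24, 27), (23, 28)) = 1.4142 <-- minimum
d((24, 27), (-9, -3)) = 44.5982
d((23, 28), (-9, -3)) = 44.5533

Closest pair: (24, 27) and (23, 28) with distance 1.4142

The closest pair is (24, 27) and (23, 28) with Euclidean distance 1.4142. For 9 points, brute-force pairwise comparison is shown above. For large n, the divide-and-conquer algorithm (sort by x, recurse on halves, check the dividing strip) achieves O(n log n).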